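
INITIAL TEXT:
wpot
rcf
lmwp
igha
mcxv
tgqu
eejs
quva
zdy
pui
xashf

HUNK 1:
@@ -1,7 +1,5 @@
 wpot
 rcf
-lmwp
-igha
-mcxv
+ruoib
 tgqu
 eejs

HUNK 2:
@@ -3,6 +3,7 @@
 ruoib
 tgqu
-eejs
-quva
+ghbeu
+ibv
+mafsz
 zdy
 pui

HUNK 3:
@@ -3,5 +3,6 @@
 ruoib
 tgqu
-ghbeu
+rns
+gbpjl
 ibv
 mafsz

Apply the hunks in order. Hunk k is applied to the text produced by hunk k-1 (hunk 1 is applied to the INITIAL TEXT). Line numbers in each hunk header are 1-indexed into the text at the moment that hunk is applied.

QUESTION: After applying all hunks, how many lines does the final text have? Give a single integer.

Hunk 1: at line 1 remove [lmwp,igha,mcxv] add [ruoib] -> 9 lines: wpot rcf ruoib tgqu eejs quva zdy pui xashf
Hunk 2: at line 3 remove [eejs,quva] add [ghbeu,ibv,mafsz] -> 10 lines: wpot rcf ruoib tgqu ghbeu ibv mafsz zdy pui xashf
Hunk 3: at line 3 remove [ghbeu] add [rns,gbpjl] -> 11 lines: wpot rcf ruoib tgqu rns gbpjl ibv mafsz zdy pui xashf
Final line count: 11

Answer: 11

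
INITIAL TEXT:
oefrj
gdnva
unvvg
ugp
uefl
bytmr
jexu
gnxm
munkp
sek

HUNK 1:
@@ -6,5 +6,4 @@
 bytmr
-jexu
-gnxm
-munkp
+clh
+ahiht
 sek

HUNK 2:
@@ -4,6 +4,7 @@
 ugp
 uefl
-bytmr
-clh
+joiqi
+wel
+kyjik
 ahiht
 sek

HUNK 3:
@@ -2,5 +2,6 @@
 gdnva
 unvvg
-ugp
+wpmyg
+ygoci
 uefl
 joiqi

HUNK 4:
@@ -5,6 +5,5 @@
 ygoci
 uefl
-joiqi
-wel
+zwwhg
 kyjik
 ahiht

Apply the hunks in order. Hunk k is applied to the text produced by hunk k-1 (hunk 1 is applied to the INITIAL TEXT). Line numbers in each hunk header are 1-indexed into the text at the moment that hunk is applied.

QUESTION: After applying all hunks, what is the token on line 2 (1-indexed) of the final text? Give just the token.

Answer: gdnva

Derivation:
Hunk 1: at line 6 remove [jexu,gnxm,munkp] add [clh,ahiht] -> 9 lines: oefrj gdnva unvvg ugp uefl bytmr clh ahiht sek
Hunk 2: at line 4 remove [bytmr,clh] add [joiqi,wel,kyjik] -> 10 lines: oefrj gdnva unvvg ugp uefl joiqi wel kyjik ahiht sek
Hunk 3: at line 2 remove [ugp] add [wpmyg,ygoci] -> 11 lines: oefrj gdnva unvvg wpmyg ygoci uefl joiqi wel kyjik ahiht sek
Hunk 4: at line 5 remove [joiqi,wel] add [zwwhg] -> 10 lines: oefrj gdnva unvvg wpmyg ygoci uefl zwwhg kyjik ahiht sek
Final line 2: gdnva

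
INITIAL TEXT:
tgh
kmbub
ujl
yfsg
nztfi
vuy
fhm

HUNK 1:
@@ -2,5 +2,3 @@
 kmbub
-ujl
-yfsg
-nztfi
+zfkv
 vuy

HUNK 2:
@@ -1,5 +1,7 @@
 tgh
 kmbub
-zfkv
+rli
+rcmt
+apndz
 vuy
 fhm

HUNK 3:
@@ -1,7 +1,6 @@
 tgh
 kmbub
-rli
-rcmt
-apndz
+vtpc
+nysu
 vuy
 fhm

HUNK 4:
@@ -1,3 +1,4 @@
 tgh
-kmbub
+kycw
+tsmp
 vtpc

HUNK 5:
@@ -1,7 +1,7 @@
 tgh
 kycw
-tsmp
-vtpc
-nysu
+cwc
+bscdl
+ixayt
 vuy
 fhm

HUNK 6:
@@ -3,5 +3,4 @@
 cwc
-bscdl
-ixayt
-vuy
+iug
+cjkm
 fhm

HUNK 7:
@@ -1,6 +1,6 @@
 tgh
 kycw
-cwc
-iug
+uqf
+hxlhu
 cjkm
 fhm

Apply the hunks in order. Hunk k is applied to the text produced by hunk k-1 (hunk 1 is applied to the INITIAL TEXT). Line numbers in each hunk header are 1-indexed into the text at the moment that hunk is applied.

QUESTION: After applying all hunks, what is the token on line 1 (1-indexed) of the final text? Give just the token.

Hunk 1: at line 2 remove [ujl,yfsg,nztfi] add [zfkv] -> 5 lines: tgh kmbub zfkv vuy fhm
Hunk 2: at line 1 remove [zfkv] add [rli,rcmt,apndz] -> 7 lines: tgh kmbub rli rcmt apndz vuy fhm
Hunk 3: at line 1 remove [rli,rcmt,apndz] add [vtpc,nysu] -> 6 lines: tgh kmbub vtpc nysu vuy fhm
Hunk 4: at line 1 remove [kmbub] add [kycw,tsmp] -> 7 lines: tgh kycw tsmp vtpc nysu vuy fhm
Hunk 5: at line 1 remove [tsmp,vtpc,nysu] add [cwc,bscdl,ixayt] -> 7 lines: tgh kycw cwc bscdl ixayt vuy fhm
Hunk 6: at line 3 remove [bscdl,ixayt,vuy] add [iug,cjkm] -> 6 lines: tgh kycw cwc iug cjkm fhm
Hunk 7: at line 1 remove [cwc,iug] add [uqf,hxlhu] -> 6 lines: tgh kycw uqf hxlhu cjkm fhm
Final line 1: tgh

Answer: tgh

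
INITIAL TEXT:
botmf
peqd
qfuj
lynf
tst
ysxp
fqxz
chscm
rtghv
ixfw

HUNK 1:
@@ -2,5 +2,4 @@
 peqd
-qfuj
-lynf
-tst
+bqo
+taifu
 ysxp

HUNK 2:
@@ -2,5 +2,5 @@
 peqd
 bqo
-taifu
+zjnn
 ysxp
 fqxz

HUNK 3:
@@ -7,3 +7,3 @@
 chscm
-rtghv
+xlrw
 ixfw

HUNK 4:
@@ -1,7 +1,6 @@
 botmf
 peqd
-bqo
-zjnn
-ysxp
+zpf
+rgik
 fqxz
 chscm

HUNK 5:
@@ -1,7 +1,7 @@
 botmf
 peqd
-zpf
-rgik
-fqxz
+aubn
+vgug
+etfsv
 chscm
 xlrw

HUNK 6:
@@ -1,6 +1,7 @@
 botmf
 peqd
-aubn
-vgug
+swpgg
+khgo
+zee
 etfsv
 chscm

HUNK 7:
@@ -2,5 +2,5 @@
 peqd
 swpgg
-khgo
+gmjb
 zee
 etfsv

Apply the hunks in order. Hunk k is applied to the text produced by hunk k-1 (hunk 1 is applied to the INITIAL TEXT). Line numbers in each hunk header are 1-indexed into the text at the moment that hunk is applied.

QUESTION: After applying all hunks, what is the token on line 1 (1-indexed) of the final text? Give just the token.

Answer: botmf

Derivation:
Hunk 1: at line 2 remove [qfuj,lynf,tst] add [bqo,taifu] -> 9 lines: botmf peqd bqo taifu ysxp fqxz chscm rtghv ixfw
Hunk 2: at line 2 remove [taifu] add [zjnn] -> 9 lines: botmf peqd bqo zjnn ysxp fqxz chscm rtghv ixfw
Hunk 3: at line 7 remove [rtghv] add [xlrw] -> 9 lines: botmf peqd bqo zjnn ysxp fqxz chscm xlrw ixfw
Hunk 4: at line 1 remove [bqo,zjnn,ysxp] add [zpf,rgik] -> 8 lines: botmf peqd zpf rgik fqxz chscm xlrw ixfw
Hunk 5: at line 1 remove [zpf,rgik,fqxz] add [aubn,vgug,etfsv] -> 8 lines: botmf peqd aubn vgug etfsv chscm xlrw ixfw
Hunk 6: at line 1 remove [aubn,vgug] add [swpgg,khgo,zee] -> 9 lines: botmf peqd swpgg khgo zee etfsv chscm xlrw ixfw
Hunk 7: at line 2 remove [khgo] add [gmjb] -> 9 lines: botmf peqd swpgg gmjb zee etfsv chscm xlrw ixfw
Final line 1: botmf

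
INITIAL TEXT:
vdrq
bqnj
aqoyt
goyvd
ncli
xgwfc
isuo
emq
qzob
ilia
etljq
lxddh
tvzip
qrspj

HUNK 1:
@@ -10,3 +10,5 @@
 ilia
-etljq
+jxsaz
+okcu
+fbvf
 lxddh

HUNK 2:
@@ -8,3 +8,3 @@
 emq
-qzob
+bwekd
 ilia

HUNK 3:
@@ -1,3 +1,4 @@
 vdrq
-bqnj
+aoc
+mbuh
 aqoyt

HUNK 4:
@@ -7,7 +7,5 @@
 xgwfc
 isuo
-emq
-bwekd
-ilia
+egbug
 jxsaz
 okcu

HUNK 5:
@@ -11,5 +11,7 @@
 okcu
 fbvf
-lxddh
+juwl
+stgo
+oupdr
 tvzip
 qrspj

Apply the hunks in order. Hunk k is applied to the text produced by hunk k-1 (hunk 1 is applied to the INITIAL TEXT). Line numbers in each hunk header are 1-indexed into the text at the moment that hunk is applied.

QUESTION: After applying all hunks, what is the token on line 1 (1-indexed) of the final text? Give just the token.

Answer: vdrq

Derivation:
Hunk 1: at line 10 remove [etljq] add [jxsaz,okcu,fbvf] -> 16 lines: vdrq bqnj aqoyt goyvd ncli xgwfc isuo emq qzob ilia jxsaz okcu fbvf lxddh tvzip qrspj
Hunk 2: at line 8 remove [qzob] add [bwekd] -> 16 lines: vdrq bqnj aqoyt goyvd ncli xgwfc isuo emq bwekd ilia jxsaz okcu fbvf lxddh tvzip qrspj
Hunk 3: at line 1 remove [bqnj] add [aoc,mbuh] -> 17 lines: vdrq aoc mbuh aqoyt goyvd ncli xgwfc isuo emq bwekd ilia jxsaz okcu fbvf lxddh tvzip qrspj
Hunk 4: at line 7 remove [emq,bwekd,ilia] add [egbug] -> 15 lines: vdrq aoc mbuh aqoyt goyvd ncli xgwfc isuo egbug jxsaz okcu fbvf lxddh tvzip qrspj
Hunk 5: at line 11 remove [lxddh] add [juwl,stgo,oupdr] -> 17 lines: vdrq aoc mbuh aqoyt goyvd ncli xgwfc isuo egbug jxsaz okcu fbvf juwl stgo oupdr tvzip qrspj
Final line 1: vdrq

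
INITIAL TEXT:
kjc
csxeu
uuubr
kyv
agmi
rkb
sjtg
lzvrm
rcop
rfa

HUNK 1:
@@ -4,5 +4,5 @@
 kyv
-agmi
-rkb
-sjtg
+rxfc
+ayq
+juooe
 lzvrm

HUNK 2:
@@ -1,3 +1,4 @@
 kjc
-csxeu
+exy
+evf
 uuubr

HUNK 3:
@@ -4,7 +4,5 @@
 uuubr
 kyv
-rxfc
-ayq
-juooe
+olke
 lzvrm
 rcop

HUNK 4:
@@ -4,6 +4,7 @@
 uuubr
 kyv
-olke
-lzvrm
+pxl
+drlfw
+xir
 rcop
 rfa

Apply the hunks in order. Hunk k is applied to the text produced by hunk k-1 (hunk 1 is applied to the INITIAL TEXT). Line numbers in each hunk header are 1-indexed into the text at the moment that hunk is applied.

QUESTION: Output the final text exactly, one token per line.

Answer: kjc
exy
evf
uuubr
kyv
pxl
drlfw
xir
rcop
rfa

Derivation:
Hunk 1: at line 4 remove [agmi,rkb,sjtg] add [rxfc,ayq,juooe] -> 10 lines: kjc csxeu uuubr kyv rxfc ayq juooe lzvrm rcop rfa
Hunk 2: at line 1 remove [csxeu] add [exy,evf] -> 11 lines: kjc exy evf uuubr kyv rxfc ayq juooe lzvrm rcop rfa
Hunk 3: at line 4 remove [rxfc,ayq,juooe] add [olke] -> 9 lines: kjc exy evf uuubr kyv olke lzvrm rcop rfa
Hunk 4: at line 4 remove [olke,lzvrm] add [pxl,drlfw,xir] -> 10 lines: kjc exy evf uuubr kyv pxl drlfw xir rcop rfa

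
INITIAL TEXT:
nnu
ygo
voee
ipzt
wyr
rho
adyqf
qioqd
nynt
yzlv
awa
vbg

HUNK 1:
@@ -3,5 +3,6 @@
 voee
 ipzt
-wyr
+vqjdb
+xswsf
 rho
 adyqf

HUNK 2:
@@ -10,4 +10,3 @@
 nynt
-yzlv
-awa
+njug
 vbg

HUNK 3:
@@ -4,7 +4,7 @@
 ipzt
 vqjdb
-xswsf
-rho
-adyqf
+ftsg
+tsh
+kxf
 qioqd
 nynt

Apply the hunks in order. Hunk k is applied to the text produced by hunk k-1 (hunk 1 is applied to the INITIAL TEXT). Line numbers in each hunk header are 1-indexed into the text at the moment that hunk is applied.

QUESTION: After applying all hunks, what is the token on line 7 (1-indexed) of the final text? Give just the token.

Answer: tsh

Derivation:
Hunk 1: at line 3 remove [wyr] add [vqjdb,xswsf] -> 13 lines: nnu ygo voee ipzt vqjdb xswsf rho adyqf qioqd nynt yzlv awa vbg
Hunk 2: at line 10 remove [yzlv,awa] add [njug] -> 12 lines: nnu ygo voee ipzt vqjdb xswsf rho adyqf qioqd nynt njug vbg
Hunk 3: at line 4 remove [xswsf,rho,adyqf] add [ftsg,tsh,kxf] -> 12 lines: nnu ygo voee ipzt vqjdb ftsg tsh kxf qioqd nynt njug vbg
Final line 7: tsh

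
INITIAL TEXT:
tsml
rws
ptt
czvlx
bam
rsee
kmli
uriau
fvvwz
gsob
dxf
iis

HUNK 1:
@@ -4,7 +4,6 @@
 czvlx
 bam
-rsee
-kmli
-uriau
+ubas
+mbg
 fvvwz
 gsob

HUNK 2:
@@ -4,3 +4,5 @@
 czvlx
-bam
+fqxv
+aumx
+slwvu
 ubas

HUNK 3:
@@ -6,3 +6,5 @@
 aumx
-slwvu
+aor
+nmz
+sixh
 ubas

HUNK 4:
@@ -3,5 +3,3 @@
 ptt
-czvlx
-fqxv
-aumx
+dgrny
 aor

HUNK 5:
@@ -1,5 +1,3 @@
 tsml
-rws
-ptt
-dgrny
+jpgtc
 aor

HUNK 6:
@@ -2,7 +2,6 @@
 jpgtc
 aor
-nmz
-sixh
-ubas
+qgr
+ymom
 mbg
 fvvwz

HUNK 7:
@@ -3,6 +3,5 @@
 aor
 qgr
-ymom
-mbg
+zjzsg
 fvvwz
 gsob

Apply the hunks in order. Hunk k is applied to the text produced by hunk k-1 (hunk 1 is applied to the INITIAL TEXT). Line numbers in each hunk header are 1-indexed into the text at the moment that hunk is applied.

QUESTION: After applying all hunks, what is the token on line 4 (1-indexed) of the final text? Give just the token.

Answer: qgr

Derivation:
Hunk 1: at line 4 remove [rsee,kmli,uriau] add [ubas,mbg] -> 11 lines: tsml rws ptt czvlx bam ubas mbg fvvwz gsob dxf iis
Hunk 2: at line 4 remove [bam] add [fqxv,aumx,slwvu] -> 13 lines: tsml rws ptt czvlx fqxv aumx slwvu ubas mbg fvvwz gsob dxf iis
Hunk 3: at line 6 remove [slwvu] add [aor,nmz,sixh] -> 15 lines: tsml rws ptt czvlx fqxv aumx aor nmz sixh ubas mbg fvvwz gsob dxf iis
Hunk 4: at line 3 remove [czvlx,fqxv,aumx] add [dgrny] -> 13 lines: tsml rws ptt dgrny aor nmz sixh ubas mbg fvvwz gsob dxf iis
Hunk 5: at line 1 remove [rws,ptt,dgrny] add [jpgtc] -> 11 lines: tsml jpgtc aor nmz sixh ubas mbg fvvwz gsob dxf iis
Hunk 6: at line 2 remove [nmz,sixh,ubas] add [qgr,ymom] -> 10 lines: tsml jpgtc aor qgr ymom mbg fvvwz gsob dxf iis
Hunk 7: at line 3 remove [ymom,mbg] add [zjzsg] -> 9 lines: tsml jpgtc aor qgr zjzsg fvvwz gsob dxf iis
Final line 4: qgr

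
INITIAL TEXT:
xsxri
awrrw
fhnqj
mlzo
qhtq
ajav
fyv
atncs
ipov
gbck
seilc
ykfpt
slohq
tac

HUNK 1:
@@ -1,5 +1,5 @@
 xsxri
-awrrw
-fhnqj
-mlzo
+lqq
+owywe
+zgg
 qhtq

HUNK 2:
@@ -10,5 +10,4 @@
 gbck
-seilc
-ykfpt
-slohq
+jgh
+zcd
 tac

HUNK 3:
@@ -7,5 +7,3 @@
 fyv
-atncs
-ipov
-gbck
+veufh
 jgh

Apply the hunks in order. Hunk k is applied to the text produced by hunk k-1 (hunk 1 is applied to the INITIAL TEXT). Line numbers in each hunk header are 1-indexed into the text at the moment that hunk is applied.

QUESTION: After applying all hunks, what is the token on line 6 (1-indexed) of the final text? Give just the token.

Hunk 1: at line 1 remove [awrrw,fhnqj,mlzo] add [lqq,owywe,zgg] -> 14 lines: xsxri lqq owywe zgg qhtq ajav fyv atncs ipov gbck seilc ykfpt slohq tac
Hunk 2: at line 10 remove [seilc,ykfpt,slohq] add [jgh,zcd] -> 13 lines: xsxri lqq owywe zgg qhtq ajav fyv atncs ipov gbck jgh zcd tac
Hunk 3: at line 7 remove [atncs,ipov,gbck] add [veufh] -> 11 lines: xsxri lqq owywe zgg qhtq ajav fyv veufh jgh zcd tac
Final line 6: ajav

Answer: ajav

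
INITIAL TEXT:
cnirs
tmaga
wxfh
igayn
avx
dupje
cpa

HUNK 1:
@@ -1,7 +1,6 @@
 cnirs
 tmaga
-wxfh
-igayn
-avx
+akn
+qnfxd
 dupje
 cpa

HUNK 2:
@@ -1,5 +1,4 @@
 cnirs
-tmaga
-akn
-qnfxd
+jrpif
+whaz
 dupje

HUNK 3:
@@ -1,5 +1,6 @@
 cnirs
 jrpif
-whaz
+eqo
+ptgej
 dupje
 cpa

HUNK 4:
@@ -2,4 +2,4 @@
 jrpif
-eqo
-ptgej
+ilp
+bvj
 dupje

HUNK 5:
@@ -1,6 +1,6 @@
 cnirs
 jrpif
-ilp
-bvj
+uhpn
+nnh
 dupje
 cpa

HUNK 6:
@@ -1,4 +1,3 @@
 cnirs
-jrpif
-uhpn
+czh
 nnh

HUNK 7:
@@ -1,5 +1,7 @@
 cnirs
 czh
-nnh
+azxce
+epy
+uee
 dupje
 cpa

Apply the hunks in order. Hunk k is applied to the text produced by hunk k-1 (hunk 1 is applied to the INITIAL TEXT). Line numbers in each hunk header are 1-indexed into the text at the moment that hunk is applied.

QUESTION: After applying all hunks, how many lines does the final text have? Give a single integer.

Hunk 1: at line 1 remove [wxfh,igayn,avx] add [akn,qnfxd] -> 6 lines: cnirs tmaga akn qnfxd dupje cpa
Hunk 2: at line 1 remove [tmaga,akn,qnfxd] add [jrpif,whaz] -> 5 lines: cnirs jrpif whaz dupje cpa
Hunk 3: at line 1 remove [whaz] add [eqo,ptgej] -> 6 lines: cnirs jrpif eqo ptgej dupje cpa
Hunk 4: at line 2 remove [eqo,ptgej] add [ilp,bvj] -> 6 lines: cnirs jrpif ilp bvj dupje cpa
Hunk 5: at line 1 remove [ilp,bvj] add [uhpn,nnh] -> 6 lines: cnirs jrpif uhpn nnh dupje cpa
Hunk 6: at line 1 remove [jrpif,uhpn] add [czh] -> 5 lines: cnirs czh nnh dupje cpa
Hunk 7: at line 1 remove [nnh] add [azxce,epy,uee] -> 7 lines: cnirs czh azxce epy uee dupje cpa
Final line count: 7

Answer: 7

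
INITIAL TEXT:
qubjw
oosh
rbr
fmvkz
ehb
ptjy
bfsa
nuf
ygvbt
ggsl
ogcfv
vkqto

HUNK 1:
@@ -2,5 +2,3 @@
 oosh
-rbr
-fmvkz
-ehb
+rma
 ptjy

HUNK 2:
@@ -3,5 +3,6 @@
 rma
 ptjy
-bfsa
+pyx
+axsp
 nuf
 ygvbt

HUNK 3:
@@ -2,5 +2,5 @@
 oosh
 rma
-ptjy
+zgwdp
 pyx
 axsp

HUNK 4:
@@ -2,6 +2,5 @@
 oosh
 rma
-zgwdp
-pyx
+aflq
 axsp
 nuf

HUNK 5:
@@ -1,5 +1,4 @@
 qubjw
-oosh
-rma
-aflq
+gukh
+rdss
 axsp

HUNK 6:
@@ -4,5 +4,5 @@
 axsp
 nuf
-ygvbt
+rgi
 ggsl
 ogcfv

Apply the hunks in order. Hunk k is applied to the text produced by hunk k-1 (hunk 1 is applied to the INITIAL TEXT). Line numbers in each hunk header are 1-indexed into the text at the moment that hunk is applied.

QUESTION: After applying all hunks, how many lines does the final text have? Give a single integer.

Answer: 9

Derivation:
Hunk 1: at line 2 remove [rbr,fmvkz,ehb] add [rma] -> 10 lines: qubjw oosh rma ptjy bfsa nuf ygvbt ggsl ogcfv vkqto
Hunk 2: at line 3 remove [bfsa] add [pyx,axsp] -> 11 lines: qubjw oosh rma ptjy pyx axsp nuf ygvbt ggsl ogcfv vkqto
Hunk 3: at line 2 remove [ptjy] add [zgwdp] -> 11 lines: qubjw oosh rma zgwdp pyx axsp nuf ygvbt ggsl ogcfv vkqto
Hunk 4: at line 2 remove [zgwdp,pyx] add [aflq] -> 10 lines: qubjw oosh rma aflq axsp nuf ygvbt ggsl ogcfv vkqto
Hunk 5: at line 1 remove [oosh,rma,aflq] add [gukh,rdss] -> 9 lines: qubjw gukh rdss axsp nuf ygvbt ggsl ogcfv vkqto
Hunk 6: at line 4 remove [ygvbt] add [rgi] -> 9 lines: qubjw gukh rdss axsp nuf rgi ggsl ogcfv vkqto
Final line count: 9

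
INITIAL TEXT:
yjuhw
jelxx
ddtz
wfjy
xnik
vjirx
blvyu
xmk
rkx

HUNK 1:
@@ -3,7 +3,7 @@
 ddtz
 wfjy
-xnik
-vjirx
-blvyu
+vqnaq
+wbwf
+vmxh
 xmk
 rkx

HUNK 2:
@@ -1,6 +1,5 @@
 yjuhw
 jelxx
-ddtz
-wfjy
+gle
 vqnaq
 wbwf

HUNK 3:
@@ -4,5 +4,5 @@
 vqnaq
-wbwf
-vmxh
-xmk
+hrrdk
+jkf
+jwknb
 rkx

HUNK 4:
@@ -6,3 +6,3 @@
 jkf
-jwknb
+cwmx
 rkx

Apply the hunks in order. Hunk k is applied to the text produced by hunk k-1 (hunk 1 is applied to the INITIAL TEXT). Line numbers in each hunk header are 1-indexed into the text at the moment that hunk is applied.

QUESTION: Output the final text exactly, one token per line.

Hunk 1: at line 3 remove [xnik,vjirx,blvyu] add [vqnaq,wbwf,vmxh] -> 9 lines: yjuhw jelxx ddtz wfjy vqnaq wbwf vmxh xmk rkx
Hunk 2: at line 1 remove [ddtz,wfjy] add [gle] -> 8 lines: yjuhw jelxx gle vqnaq wbwf vmxh xmk rkx
Hunk 3: at line 4 remove [wbwf,vmxh,xmk] add [hrrdk,jkf,jwknb] -> 8 lines: yjuhw jelxx gle vqnaq hrrdk jkf jwknb rkx
Hunk 4: at line 6 remove [jwknb] add [cwmx] -> 8 lines: yjuhw jelxx gle vqnaq hrrdk jkf cwmx rkx

Answer: yjuhw
jelxx
gle
vqnaq
hrrdk
jkf
cwmx
rkx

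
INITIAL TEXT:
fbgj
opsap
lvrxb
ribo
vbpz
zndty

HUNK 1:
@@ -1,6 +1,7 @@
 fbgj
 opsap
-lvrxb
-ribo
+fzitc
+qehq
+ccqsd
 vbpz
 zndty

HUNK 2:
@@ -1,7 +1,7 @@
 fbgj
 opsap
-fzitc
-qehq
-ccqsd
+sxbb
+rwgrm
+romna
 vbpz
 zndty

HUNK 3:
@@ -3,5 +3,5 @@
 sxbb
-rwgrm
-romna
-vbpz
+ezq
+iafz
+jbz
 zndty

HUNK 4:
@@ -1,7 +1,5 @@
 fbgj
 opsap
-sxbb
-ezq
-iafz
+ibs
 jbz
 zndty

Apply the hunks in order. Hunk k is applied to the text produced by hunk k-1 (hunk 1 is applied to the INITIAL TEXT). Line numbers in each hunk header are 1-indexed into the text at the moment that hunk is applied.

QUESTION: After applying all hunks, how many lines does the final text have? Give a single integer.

Hunk 1: at line 1 remove [lvrxb,ribo] add [fzitc,qehq,ccqsd] -> 7 lines: fbgj opsap fzitc qehq ccqsd vbpz zndty
Hunk 2: at line 1 remove [fzitc,qehq,ccqsd] add [sxbb,rwgrm,romna] -> 7 lines: fbgj opsap sxbb rwgrm romna vbpz zndty
Hunk 3: at line 3 remove [rwgrm,romna,vbpz] add [ezq,iafz,jbz] -> 7 lines: fbgj opsap sxbb ezq iafz jbz zndty
Hunk 4: at line 1 remove [sxbb,ezq,iafz] add [ibs] -> 5 lines: fbgj opsap ibs jbz zndty
Final line count: 5

Answer: 5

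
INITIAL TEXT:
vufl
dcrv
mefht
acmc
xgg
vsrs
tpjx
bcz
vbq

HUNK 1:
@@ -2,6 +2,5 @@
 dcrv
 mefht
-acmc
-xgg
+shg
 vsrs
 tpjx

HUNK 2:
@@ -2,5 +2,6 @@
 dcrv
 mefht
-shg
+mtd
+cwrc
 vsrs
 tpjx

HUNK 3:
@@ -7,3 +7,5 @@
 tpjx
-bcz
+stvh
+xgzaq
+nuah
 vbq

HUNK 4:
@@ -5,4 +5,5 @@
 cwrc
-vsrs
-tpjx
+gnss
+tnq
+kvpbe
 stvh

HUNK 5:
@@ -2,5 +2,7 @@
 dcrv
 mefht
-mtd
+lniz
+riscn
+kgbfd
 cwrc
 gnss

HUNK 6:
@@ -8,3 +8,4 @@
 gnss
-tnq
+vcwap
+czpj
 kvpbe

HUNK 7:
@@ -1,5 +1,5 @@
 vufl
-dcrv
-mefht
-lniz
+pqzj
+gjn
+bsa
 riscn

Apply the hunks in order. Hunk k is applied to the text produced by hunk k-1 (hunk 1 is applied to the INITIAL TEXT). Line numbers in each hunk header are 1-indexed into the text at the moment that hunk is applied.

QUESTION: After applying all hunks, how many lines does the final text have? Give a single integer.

Answer: 15

Derivation:
Hunk 1: at line 2 remove [acmc,xgg] add [shg] -> 8 lines: vufl dcrv mefht shg vsrs tpjx bcz vbq
Hunk 2: at line 2 remove [shg] add [mtd,cwrc] -> 9 lines: vufl dcrv mefht mtd cwrc vsrs tpjx bcz vbq
Hunk 3: at line 7 remove [bcz] add [stvh,xgzaq,nuah] -> 11 lines: vufl dcrv mefht mtd cwrc vsrs tpjx stvh xgzaq nuah vbq
Hunk 4: at line 5 remove [vsrs,tpjx] add [gnss,tnq,kvpbe] -> 12 lines: vufl dcrv mefht mtd cwrc gnss tnq kvpbe stvh xgzaq nuah vbq
Hunk 5: at line 2 remove [mtd] add [lniz,riscn,kgbfd] -> 14 lines: vufl dcrv mefht lniz riscn kgbfd cwrc gnss tnq kvpbe stvh xgzaq nuah vbq
Hunk 6: at line 8 remove [tnq] add [vcwap,czpj] -> 15 lines: vufl dcrv mefht lniz riscn kgbfd cwrc gnss vcwap czpj kvpbe stvh xgzaq nuah vbq
Hunk 7: at line 1 remove [dcrv,mefht,lniz] add [pqzj,gjn,bsa] -> 15 lines: vufl pqzj gjn bsa riscn kgbfd cwrc gnss vcwap czpj kvpbe stvh xgzaq nuah vbq
Final line count: 15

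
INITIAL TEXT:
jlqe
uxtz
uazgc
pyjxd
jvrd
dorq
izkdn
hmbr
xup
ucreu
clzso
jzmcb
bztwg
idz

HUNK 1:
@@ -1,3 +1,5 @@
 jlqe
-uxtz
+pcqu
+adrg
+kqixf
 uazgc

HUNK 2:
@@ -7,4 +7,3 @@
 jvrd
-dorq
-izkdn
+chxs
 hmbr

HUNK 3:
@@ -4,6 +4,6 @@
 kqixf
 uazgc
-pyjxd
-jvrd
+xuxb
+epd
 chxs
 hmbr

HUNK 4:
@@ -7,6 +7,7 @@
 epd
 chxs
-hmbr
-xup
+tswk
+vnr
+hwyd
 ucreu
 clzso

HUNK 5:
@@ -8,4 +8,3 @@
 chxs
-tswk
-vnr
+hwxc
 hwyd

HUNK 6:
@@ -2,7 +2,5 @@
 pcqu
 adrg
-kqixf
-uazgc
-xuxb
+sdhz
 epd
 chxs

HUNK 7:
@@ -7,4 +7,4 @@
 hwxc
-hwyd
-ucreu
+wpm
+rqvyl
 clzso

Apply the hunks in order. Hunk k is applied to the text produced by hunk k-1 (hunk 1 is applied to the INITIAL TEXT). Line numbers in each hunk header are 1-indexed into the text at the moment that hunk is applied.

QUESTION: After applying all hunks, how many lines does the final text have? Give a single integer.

Hunk 1: at line 1 remove [uxtz] add [pcqu,adrg,kqixf] -> 16 lines: jlqe pcqu adrg kqixf uazgc pyjxd jvrd dorq izkdn hmbr xup ucreu clzso jzmcb bztwg idz
Hunk 2: at line 7 remove [dorq,izkdn] add [chxs] -> 15 lines: jlqe pcqu adrg kqixf uazgc pyjxd jvrd chxs hmbr xup ucreu clzso jzmcb bztwg idz
Hunk 3: at line 4 remove [pyjxd,jvrd] add [xuxb,epd] -> 15 lines: jlqe pcqu adrg kqixf uazgc xuxb epd chxs hmbr xup ucreu clzso jzmcb bztwg idz
Hunk 4: at line 7 remove [hmbr,xup] add [tswk,vnr,hwyd] -> 16 lines: jlqe pcqu adrg kqixf uazgc xuxb epd chxs tswk vnr hwyd ucreu clzso jzmcb bztwg idz
Hunk 5: at line 8 remove [tswk,vnr] add [hwxc] -> 15 lines: jlqe pcqu adrg kqixf uazgc xuxb epd chxs hwxc hwyd ucreu clzso jzmcb bztwg idz
Hunk 6: at line 2 remove [kqixf,uazgc,xuxb] add [sdhz] -> 13 lines: jlqe pcqu adrg sdhz epd chxs hwxc hwyd ucreu clzso jzmcb bztwg idz
Hunk 7: at line 7 remove [hwyd,ucreu] add [wpm,rqvyl] -> 13 lines: jlqe pcqu adrg sdhz epd chxs hwxc wpm rqvyl clzso jzmcb bztwg idz
Final line count: 13

Answer: 13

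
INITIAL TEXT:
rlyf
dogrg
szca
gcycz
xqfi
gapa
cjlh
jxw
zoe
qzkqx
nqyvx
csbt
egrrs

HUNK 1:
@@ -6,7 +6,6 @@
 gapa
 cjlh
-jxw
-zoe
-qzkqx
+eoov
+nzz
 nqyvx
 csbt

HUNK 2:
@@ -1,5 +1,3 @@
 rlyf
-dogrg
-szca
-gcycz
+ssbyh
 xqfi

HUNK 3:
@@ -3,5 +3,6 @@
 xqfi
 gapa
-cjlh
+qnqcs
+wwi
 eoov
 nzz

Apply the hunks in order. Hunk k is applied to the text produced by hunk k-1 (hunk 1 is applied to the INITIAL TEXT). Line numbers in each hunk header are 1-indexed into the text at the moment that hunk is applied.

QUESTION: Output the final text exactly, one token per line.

Answer: rlyf
ssbyh
xqfi
gapa
qnqcs
wwi
eoov
nzz
nqyvx
csbt
egrrs

Derivation:
Hunk 1: at line 6 remove [jxw,zoe,qzkqx] add [eoov,nzz] -> 12 lines: rlyf dogrg szca gcycz xqfi gapa cjlh eoov nzz nqyvx csbt egrrs
Hunk 2: at line 1 remove [dogrg,szca,gcycz] add [ssbyh] -> 10 lines: rlyf ssbyh xqfi gapa cjlh eoov nzz nqyvx csbt egrrs
Hunk 3: at line 3 remove [cjlh] add [qnqcs,wwi] -> 11 lines: rlyf ssbyh xqfi gapa qnqcs wwi eoov nzz nqyvx csbt egrrs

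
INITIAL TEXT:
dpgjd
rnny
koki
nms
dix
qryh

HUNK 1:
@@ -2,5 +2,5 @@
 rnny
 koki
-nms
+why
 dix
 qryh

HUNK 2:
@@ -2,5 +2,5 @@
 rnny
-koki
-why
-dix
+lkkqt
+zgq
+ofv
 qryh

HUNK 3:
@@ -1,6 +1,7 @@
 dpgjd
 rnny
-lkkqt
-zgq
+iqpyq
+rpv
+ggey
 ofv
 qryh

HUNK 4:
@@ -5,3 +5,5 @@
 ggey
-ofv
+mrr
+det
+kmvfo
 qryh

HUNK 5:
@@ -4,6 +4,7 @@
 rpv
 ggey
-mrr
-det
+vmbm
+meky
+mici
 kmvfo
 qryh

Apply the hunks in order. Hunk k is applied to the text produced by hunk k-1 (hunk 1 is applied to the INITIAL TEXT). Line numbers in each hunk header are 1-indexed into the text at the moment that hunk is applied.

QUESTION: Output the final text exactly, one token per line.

Answer: dpgjd
rnny
iqpyq
rpv
ggey
vmbm
meky
mici
kmvfo
qryh

Derivation:
Hunk 1: at line 2 remove [nms] add [why] -> 6 lines: dpgjd rnny koki why dix qryh
Hunk 2: at line 2 remove [koki,why,dix] add [lkkqt,zgq,ofv] -> 6 lines: dpgjd rnny lkkqt zgq ofv qryh
Hunk 3: at line 1 remove [lkkqt,zgq] add [iqpyq,rpv,ggey] -> 7 lines: dpgjd rnny iqpyq rpv ggey ofv qryh
Hunk 4: at line 5 remove [ofv] add [mrr,det,kmvfo] -> 9 lines: dpgjd rnny iqpyq rpv ggey mrr det kmvfo qryh
Hunk 5: at line 4 remove [mrr,det] add [vmbm,meky,mici] -> 10 lines: dpgjd rnny iqpyq rpv ggey vmbm meky mici kmvfo qryh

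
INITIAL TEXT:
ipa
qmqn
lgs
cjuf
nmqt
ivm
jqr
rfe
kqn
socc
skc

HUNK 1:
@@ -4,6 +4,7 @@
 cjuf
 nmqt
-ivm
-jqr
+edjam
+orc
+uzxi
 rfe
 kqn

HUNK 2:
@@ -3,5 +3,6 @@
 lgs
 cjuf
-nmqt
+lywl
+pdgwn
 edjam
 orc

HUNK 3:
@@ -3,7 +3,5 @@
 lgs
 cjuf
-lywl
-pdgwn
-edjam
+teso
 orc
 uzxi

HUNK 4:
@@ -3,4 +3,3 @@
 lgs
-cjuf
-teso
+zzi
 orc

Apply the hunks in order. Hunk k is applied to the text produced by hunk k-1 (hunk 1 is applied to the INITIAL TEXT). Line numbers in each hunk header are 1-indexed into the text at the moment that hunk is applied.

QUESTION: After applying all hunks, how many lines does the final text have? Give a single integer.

Hunk 1: at line 4 remove [ivm,jqr] add [edjam,orc,uzxi] -> 12 lines: ipa qmqn lgs cjuf nmqt edjam orc uzxi rfe kqn socc skc
Hunk 2: at line 3 remove [nmqt] add [lywl,pdgwn] -> 13 lines: ipa qmqn lgs cjuf lywl pdgwn edjam orc uzxi rfe kqn socc skc
Hunk 3: at line 3 remove [lywl,pdgwn,edjam] add [teso] -> 11 lines: ipa qmqn lgs cjuf teso orc uzxi rfe kqn socc skc
Hunk 4: at line 3 remove [cjuf,teso] add [zzi] -> 10 lines: ipa qmqn lgs zzi orc uzxi rfe kqn socc skc
Final line count: 10

Answer: 10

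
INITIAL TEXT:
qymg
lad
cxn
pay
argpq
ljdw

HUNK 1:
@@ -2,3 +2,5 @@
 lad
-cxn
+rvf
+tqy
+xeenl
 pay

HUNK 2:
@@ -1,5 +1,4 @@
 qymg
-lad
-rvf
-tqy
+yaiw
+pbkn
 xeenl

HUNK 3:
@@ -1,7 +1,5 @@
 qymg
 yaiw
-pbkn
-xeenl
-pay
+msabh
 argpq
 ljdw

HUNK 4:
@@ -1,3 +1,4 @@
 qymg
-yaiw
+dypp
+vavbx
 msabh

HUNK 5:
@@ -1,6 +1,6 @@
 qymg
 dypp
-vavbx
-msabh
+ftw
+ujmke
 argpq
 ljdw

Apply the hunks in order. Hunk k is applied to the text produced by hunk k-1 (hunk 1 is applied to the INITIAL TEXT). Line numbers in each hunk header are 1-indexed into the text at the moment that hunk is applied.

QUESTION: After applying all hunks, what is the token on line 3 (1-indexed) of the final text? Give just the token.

Answer: ftw

Derivation:
Hunk 1: at line 2 remove [cxn] add [rvf,tqy,xeenl] -> 8 lines: qymg lad rvf tqy xeenl pay argpq ljdw
Hunk 2: at line 1 remove [lad,rvf,tqy] add [yaiw,pbkn] -> 7 lines: qymg yaiw pbkn xeenl pay argpq ljdw
Hunk 3: at line 1 remove [pbkn,xeenl,pay] add [msabh] -> 5 lines: qymg yaiw msabh argpq ljdw
Hunk 4: at line 1 remove [yaiw] add [dypp,vavbx] -> 6 lines: qymg dypp vavbx msabh argpq ljdw
Hunk 5: at line 1 remove [vavbx,msabh] add [ftw,ujmke] -> 6 lines: qymg dypp ftw ujmke argpq ljdw
Final line 3: ftw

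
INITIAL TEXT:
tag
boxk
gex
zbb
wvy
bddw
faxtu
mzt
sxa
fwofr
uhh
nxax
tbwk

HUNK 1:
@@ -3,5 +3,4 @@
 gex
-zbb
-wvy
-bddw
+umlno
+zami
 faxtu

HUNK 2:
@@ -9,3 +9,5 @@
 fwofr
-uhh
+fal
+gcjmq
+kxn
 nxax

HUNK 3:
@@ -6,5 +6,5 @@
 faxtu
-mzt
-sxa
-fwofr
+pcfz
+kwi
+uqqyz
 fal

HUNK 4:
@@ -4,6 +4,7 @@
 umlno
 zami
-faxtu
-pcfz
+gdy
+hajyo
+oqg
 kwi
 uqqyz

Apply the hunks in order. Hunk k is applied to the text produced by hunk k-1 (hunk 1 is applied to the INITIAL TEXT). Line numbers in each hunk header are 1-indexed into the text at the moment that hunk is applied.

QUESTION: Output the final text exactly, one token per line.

Hunk 1: at line 3 remove [zbb,wvy,bddw] add [umlno,zami] -> 12 lines: tag boxk gex umlno zami faxtu mzt sxa fwofr uhh nxax tbwk
Hunk 2: at line 9 remove [uhh] add [fal,gcjmq,kxn] -> 14 lines: tag boxk gex umlno zami faxtu mzt sxa fwofr fal gcjmq kxn nxax tbwk
Hunk 3: at line 6 remove [mzt,sxa,fwofr] add [pcfz,kwi,uqqyz] -> 14 lines: tag boxk gex umlno zami faxtu pcfz kwi uqqyz fal gcjmq kxn nxax tbwk
Hunk 4: at line 4 remove [faxtu,pcfz] add [gdy,hajyo,oqg] -> 15 lines: tag boxk gex umlno zami gdy hajyo oqg kwi uqqyz fal gcjmq kxn nxax tbwk

Answer: tag
boxk
gex
umlno
zami
gdy
hajyo
oqg
kwi
uqqyz
fal
gcjmq
kxn
nxax
tbwk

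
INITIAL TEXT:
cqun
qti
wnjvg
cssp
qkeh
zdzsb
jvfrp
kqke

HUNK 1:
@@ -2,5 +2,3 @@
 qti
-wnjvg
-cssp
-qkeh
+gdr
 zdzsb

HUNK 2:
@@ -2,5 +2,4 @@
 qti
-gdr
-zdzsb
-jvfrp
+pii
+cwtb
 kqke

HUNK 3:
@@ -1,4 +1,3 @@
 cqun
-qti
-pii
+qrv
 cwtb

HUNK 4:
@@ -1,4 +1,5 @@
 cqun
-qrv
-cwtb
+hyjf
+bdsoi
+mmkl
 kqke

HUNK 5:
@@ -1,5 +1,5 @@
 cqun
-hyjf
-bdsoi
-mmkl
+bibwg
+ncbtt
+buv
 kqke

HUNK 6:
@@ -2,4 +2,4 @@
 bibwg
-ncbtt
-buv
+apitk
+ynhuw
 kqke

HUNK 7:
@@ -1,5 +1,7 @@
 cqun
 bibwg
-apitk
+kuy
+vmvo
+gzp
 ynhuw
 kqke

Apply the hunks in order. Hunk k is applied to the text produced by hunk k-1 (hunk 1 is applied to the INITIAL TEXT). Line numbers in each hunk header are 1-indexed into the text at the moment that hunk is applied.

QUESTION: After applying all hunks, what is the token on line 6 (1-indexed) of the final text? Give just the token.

Hunk 1: at line 2 remove [wnjvg,cssp,qkeh] add [gdr] -> 6 lines: cqun qti gdr zdzsb jvfrp kqke
Hunk 2: at line 2 remove [gdr,zdzsb,jvfrp] add [pii,cwtb] -> 5 lines: cqun qti pii cwtb kqke
Hunk 3: at line 1 remove [qti,pii] add [qrv] -> 4 lines: cqun qrv cwtb kqke
Hunk 4: at line 1 remove [qrv,cwtb] add [hyjf,bdsoi,mmkl] -> 5 lines: cqun hyjf bdsoi mmkl kqke
Hunk 5: at line 1 remove [hyjf,bdsoi,mmkl] add [bibwg,ncbtt,buv] -> 5 lines: cqun bibwg ncbtt buv kqke
Hunk 6: at line 2 remove [ncbtt,buv] add [apitk,ynhuw] -> 5 lines: cqun bibwg apitk ynhuw kqke
Hunk 7: at line 1 remove [apitk] add [kuy,vmvo,gzp] -> 7 lines: cqun bibwg kuy vmvo gzp ynhuw kqke
Final line 6: ynhuw

Answer: ynhuw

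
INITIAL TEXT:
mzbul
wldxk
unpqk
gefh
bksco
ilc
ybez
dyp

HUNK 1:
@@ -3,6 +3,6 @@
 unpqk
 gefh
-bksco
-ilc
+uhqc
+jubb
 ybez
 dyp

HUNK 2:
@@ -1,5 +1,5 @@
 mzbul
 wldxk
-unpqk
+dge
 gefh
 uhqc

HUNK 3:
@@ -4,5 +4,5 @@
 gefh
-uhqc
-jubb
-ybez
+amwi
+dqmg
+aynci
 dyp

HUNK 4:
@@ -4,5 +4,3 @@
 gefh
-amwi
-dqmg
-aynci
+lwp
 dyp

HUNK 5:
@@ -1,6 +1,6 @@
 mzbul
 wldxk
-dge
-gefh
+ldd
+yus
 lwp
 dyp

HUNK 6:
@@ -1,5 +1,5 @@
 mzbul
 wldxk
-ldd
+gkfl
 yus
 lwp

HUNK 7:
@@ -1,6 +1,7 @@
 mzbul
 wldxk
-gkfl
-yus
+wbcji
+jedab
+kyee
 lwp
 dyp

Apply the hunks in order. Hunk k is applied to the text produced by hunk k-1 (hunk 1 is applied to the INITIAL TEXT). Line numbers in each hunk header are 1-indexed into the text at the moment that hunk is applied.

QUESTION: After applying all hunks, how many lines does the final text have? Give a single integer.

Answer: 7

Derivation:
Hunk 1: at line 3 remove [bksco,ilc] add [uhqc,jubb] -> 8 lines: mzbul wldxk unpqk gefh uhqc jubb ybez dyp
Hunk 2: at line 1 remove [unpqk] add [dge] -> 8 lines: mzbul wldxk dge gefh uhqc jubb ybez dyp
Hunk 3: at line 4 remove [uhqc,jubb,ybez] add [amwi,dqmg,aynci] -> 8 lines: mzbul wldxk dge gefh amwi dqmg aynci dyp
Hunk 4: at line 4 remove [amwi,dqmg,aynci] add [lwp] -> 6 lines: mzbul wldxk dge gefh lwp dyp
Hunk 5: at line 1 remove [dge,gefh] add [ldd,yus] -> 6 lines: mzbul wldxk ldd yus lwp dyp
Hunk 6: at line 1 remove [ldd] add [gkfl] -> 6 lines: mzbul wldxk gkfl yus lwp dyp
Hunk 7: at line 1 remove [gkfl,yus] add [wbcji,jedab,kyee] -> 7 lines: mzbul wldxk wbcji jedab kyee lwp dyp
Final line count: 7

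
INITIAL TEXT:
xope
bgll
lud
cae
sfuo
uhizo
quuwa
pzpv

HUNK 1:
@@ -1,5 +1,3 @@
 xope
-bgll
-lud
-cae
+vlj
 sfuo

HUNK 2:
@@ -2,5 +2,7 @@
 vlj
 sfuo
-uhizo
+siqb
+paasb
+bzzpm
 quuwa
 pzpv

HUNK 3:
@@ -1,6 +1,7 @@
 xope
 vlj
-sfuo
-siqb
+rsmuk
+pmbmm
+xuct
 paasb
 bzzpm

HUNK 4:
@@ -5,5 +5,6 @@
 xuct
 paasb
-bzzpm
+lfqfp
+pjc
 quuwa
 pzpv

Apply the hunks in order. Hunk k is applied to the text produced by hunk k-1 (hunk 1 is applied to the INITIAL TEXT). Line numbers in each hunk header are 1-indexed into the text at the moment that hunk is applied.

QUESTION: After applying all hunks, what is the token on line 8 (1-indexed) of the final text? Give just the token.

Hunk 1: at line 1 remove [bgll,lud,cae] add [vlj] -> 6 lines: xope vlj sfuo uhizo quuwa pzpv
Hunk 2: at line 2 remove [uhizo] add [siqb,paasb,bzzpm] -> 8 lines: xope vlj sfuo siqb paasb bzzpm quuwa pzpv
Hunk 3: at line 1 remove [sfuo,siqb] add [rsmuk,pmbmm,xuct] -> 9 lines: xope vlj rsmuk pmbmm xuct paasb bzzpm quuwa pzpv
Hunk 4: at line 5 remove [bzzpm] add [lfqfp,pjc] -> 10 lines: xope vlj rsmuk pmbmm xuct paasb lfqfp pjc quuwa pzpv
Final line 8: pjc

Answer: pjc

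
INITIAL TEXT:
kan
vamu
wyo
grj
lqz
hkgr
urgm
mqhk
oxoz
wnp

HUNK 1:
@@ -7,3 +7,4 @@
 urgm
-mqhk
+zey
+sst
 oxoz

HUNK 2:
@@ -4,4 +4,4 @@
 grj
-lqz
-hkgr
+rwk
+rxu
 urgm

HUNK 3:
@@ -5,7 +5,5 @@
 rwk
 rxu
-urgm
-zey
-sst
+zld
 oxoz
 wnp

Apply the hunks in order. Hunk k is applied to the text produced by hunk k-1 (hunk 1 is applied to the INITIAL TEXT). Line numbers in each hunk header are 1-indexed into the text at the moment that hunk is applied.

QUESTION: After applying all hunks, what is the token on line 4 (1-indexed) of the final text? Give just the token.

Answer: grj

Derivation:
Hunk 1: at line 7 remove [mqhk] add [zey,sst] -> 11 lines: kan vamu wyo grj lqz hkgr urgm zey sst oxoz wnp
Hunk 2: at line 4 remove [lqz,hkgr] add [rwk,rxu] -> 11 lines: kan vamu wyo grj rwk rxu urgm zey sst oxoz wnp
Hunk 3: at line 5 remove [urgm,zey,sst] add [zld] -> 9 lines: kan vamu wyo grj rwk rxu zld oxoz wnp
Final line 4: grj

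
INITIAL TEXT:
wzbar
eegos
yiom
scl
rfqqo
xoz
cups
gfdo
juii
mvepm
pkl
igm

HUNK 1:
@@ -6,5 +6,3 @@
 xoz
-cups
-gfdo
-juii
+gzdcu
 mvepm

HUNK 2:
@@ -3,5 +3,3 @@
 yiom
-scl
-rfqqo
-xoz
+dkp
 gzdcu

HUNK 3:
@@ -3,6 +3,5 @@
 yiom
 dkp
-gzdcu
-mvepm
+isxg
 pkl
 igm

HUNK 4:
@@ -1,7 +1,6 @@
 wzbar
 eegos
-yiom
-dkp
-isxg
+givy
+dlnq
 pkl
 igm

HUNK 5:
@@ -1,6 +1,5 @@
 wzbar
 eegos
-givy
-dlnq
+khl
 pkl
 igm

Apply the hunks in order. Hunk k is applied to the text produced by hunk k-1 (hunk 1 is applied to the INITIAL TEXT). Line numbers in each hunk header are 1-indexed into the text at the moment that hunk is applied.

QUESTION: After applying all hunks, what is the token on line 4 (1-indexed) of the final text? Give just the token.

Hunk 1: at line 6 remove [cups,gfdo,juii] add [gzdcu] -> 10 lines: wzbar eegos yiom scl rfqqo xoz gzdcu mvepm pkl igm
Hunk 2: at line 3 remove [scl,rfqqo,xoz] add [dkp] -> 8 lines: wzbar eegos yiom dkp gzdcu mvepm pkl igm
Hunk 3: at line 3 remove [gzdcu,mvepm] add [isxg] -> 7 lines: wzbar eegos yiom dkp isxg pkl igm
Hunk 4: at line 1 remove [yiom,dkp,isxg] add [givy,dlnq] -> 6 lines: wzbar eegos givy dlnq pkl igm
Hunk 5: at line 1 remove [givy,dlnq] add [khl] -> 5 lines: wzbar eegos khl pkl igm
Final line 4: pkl

Answer: pkl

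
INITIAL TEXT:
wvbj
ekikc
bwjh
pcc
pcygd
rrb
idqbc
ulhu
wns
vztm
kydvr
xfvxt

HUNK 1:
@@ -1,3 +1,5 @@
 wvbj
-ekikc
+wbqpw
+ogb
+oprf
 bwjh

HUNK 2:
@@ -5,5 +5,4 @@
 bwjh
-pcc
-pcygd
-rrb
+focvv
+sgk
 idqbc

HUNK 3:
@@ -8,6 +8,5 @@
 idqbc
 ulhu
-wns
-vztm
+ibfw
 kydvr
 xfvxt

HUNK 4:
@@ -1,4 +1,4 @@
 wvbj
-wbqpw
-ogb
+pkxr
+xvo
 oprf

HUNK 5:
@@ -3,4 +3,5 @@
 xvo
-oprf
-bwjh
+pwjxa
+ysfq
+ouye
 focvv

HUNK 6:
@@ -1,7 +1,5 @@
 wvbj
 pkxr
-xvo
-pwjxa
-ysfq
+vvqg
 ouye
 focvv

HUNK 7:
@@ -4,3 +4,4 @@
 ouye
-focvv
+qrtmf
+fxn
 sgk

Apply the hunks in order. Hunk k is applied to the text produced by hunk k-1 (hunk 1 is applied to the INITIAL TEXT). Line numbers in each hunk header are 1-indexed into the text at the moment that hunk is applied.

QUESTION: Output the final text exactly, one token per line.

Answer: wvbj
pkxr
vvqg
ouye
qrtmf
fxn
sgk
idqbc
ulhu
ibfw
kydvr
xfvxt

Derivation:
Hunk 1: at line 1 remove [ekikc] add [wbqpw,ogb,oprf] -> 14 lines: wvbj wbqpw ogb oprf bwjh pcc pcygd rrb idqbc ulhu wns vztm kydvr xfvxt
Hunk 2: at line 5 remove [pcc,pcygd,rrb] add [focvv,sgk] -> 13 lines: wvbj wbqpw ogb oprf bwjh focvv sgk idqbc ulhu wns vztm kydvr xfvxt
Hunk 3: at line 8 remove [wns,vztm] add [ibfw] -> 12 lines: wvbj wbqpw ogb oprf bwjh focvv sgk idqbc ulhu ibfw kydvr xfvxt
Hunk 4: at line 1 remove [wbqpw,ogb] add [pkxr,xvo] -> 12 lines: wvbj pkxr xvo oprf bwjh focvv sgk idqbc ulhu ibfw kydvr xfvxt
Hunk 5: at line 3 remove [oprf,bwjh] add [pwjxa,ysfq,ouye] -> 13 lines: wvbj pkxr xvo pwjxa ysfq ouye focvv sgk idqbc ulhu ibfw kydvr xfvxt
Hunk 6: at line 1 remove [xvo,pwjxa,ysfq] add [vvqg] -> 11 lines: wvbj pkxr vvqg ouye focvv sgk idqbc ulhu ibfw kydvr xfvxt
Hunk 7: at line 4 remove [focvv] add [qrtmf,fxn] -> 12 lines: wvbj pkxr vvqg ouye qrtmf fxn sgk idqbc ulhu ibfw kydvr xfvxt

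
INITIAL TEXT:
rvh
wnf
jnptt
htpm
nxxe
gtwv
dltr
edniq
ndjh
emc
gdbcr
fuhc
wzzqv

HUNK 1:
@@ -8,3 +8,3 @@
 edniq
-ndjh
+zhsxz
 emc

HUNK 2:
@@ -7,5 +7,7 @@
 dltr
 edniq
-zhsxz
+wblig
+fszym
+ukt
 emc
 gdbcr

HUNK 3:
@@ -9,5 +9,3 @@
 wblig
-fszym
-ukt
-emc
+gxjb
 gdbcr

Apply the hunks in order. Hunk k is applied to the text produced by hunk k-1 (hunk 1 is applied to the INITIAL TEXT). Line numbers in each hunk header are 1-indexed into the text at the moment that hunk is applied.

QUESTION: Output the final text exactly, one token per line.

Answer: rvh
wnf
jnptt
htpm
nxxe
gtwv
dltr
edniq
wblig
gxjb
gdbcr
fuhc
wzzqv

Derivation:
Hunk 1: at line 8 remove [ndjh] add [zhsxz] -> 13 lines: rvh wnf jnptt htpm nxxe gtwv dltr edniq zhsxz emc gdbcr fuhc wzzqv
Hunk 2: at line 7 remove [zhsxz] add [wblig,fszym,ukt] -> 15 lines: rvh wnf jnptt htpm nxxe gtwv dltr edniq wblig fszym ukt emc gdbcr fuhc wzzqv
Hunk 3: at line 9 remove [fszym,ukt,emc] add [gxjb] -> 13 lines: rvh wnf jnptt htpm nxxe gtwv dltr edniq wblig gxjb gdbcr fuhc wzzqv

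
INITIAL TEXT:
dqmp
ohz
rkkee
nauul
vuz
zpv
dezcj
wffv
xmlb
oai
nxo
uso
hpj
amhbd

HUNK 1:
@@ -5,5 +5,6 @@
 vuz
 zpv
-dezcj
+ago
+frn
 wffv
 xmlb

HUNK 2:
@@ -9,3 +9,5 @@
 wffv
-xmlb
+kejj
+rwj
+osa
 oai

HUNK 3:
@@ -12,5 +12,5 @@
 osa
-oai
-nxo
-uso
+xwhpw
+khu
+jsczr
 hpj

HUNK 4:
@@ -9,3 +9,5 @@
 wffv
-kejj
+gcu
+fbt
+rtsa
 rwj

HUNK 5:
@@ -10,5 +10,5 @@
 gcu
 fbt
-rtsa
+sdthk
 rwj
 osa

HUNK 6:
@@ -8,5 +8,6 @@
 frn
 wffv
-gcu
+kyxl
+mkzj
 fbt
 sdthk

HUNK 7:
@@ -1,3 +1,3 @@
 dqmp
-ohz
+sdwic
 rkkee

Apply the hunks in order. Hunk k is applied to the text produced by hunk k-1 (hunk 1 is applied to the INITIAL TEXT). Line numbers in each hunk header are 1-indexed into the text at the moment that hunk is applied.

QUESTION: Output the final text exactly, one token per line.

Answer: dqmp
sdwic
rkkee
nauul
vuz
zpv
ago
frn
wffv
kyxl
mkzj
fbt
sdthk
rwj
osa
xwhpw
khu
jsczr
hpj
amhbd

Derivation:
Hunk 1: at line 5 remove [dezcj] add [ago,frn] -> 15 lines: dqmp ohz rkkee nauul vuz zpv ago frn wffv xmlb oai nxo uso hpj amhbd
Hunk 2: at line 9 remove [xmlb] add [kejj,rwj,osa] -> 17 lines: dqmp ohz rkkee nauul vuz zpv ago frn wffv kejj rwj osa oai nxo uso hpj amhbd
Hunk 3: at line 12 remove [oai,nxo,uso] add [xwhpw,khu,jsczr] -> 17 lines: dqmp ohz rkkee nauul vuz zpv ago frn wffv kejj rwj osa xwhpw khu jsczr hpj amhbd
Hunk 4: at line 9 remove [kejj] add [gcu,fbt,rtsa] -> 19 lines: dqmp ohz rkkee nauul vuz zpv ago frn wffv gcu fbt rtsa rwj osa xwhpw khu jsczr hpj amhbd
Hunk 5: at line 10 remove [rtsa] add [sdthk] -> 19 lines: dqmp ohz rkkee nauul vuz zpv ago frn wffv gcu fbt sdthk rwj osa xwhpw khu jsczr hpj amhbd
Hunk 6: at line 8 remove [gcu] add [kyxl,mkzj] -> 20 lines: dqmp ohz rkkee nauul vuz zpv ago frn wffv kyxl mkzj fbt sdthk rwj osa xwhpw khu jsczr hpj amhbd
Hunk 7: at line 1 remove [ohz] add [sdwic] -> 20 lines: dqmp sdwic rkkee nauul vuz zpv ago frn wffv kyxl mkzj fbt sdthk rwj osa xwhpw khu jsczr hpj amhbd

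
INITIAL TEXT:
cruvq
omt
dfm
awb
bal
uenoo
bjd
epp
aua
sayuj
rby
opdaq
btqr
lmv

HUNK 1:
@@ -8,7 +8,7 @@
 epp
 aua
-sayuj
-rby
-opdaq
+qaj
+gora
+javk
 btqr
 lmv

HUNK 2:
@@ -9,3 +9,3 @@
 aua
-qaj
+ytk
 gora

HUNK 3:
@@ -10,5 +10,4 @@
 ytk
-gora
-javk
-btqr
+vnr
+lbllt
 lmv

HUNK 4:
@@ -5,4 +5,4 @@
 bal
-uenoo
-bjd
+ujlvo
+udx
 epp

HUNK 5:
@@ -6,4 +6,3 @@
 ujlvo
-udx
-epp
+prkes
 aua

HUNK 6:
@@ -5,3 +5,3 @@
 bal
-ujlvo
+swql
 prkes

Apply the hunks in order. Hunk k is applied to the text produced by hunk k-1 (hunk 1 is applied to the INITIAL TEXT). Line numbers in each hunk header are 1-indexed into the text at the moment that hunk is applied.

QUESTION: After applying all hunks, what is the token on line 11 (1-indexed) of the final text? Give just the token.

Answer: lbllt

Derivation:
Hunk 1: at line 8 remove [sayuj,rby,opdaq] add [qaj,gora,javk] -> 14 lines: cruvq omt dfm awb bal uenoo bjd epp aua qaj gora javk btqr lmv
Hunk 2: at line 9 remove [qaj] add [ytk] -> 14 lines: cruvq omt dfm awb bal uenoo bjd epp aua ytk gora javk btqr lmv
Hunk 3: at line 10 remove [gora,javk,btqr] add [vnr,lbllt] -> 13 lines: cruvq omt dfm awb bal uenoo bjd epp aua ytk vnr lbllt lmv
Hunk 4: at line 5 remove [uenoo,bjd] add [ujlvo,udx] -> 13 lines: cruvq omt dfm awb bal ujlvo udx epp aua ytk vnr lbllt lmv
Hunk 5: at line 6 remove [udx,epp] add [prkes] -> 12 lines: cruvq omt dfm awb bal ujlvo prkes aua ytk vnr lbllt lmv
Hunk 6: at line 5 remove [ujlvo] add [swql] -> 12 lines: cruvq omt dfm awb bal swql prkes aua ytk vnr lbllt lmv
Final line 11: lbllt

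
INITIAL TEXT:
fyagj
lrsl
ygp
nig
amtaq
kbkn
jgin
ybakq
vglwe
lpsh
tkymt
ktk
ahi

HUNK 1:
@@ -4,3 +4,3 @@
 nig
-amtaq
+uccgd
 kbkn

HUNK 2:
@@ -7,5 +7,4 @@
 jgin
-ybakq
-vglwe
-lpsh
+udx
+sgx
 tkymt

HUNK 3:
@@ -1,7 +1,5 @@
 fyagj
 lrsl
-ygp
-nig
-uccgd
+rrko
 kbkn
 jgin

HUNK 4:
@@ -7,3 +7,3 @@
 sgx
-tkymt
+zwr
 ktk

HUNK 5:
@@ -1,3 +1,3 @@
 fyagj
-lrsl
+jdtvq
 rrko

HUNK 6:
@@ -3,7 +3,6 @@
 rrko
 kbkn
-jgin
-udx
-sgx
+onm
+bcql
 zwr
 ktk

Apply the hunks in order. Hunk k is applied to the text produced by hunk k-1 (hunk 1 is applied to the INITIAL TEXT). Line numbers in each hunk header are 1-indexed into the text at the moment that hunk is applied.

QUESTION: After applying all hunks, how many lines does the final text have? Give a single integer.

Answer: 9

Derivation:
Hunk 1: at line 4 remove [amtaq] add [uccgd] -> 13 lines: fyagj lrsl ygp nig uccgd kbkn jgin ybakq vglwe lpsh tkymt ktk ahi
Hunk 2: at line 7 remove [ybakq,vglwe,lpsh] add [udx,sgx] -> 12 lines: fyagj lrsl ygp nig uccgd kbkn jgin udx sgx tkymt ktk ahi
Hunk 3: at line 1 remove [ygp,nig,uccgd] add [rrko] -> 10 lines: fyagj lrsl rrko kbkn jgin udx sgx tkymt ktk ahi
Hunk 4: at line 7 remove [tkymt] add [zwr] -> 10 lines: fyagj lrsl rrko kbkn jgin udx sgx zwr ktk ahi
Hunk 5: at line 1 remove [lrsl] add [jdtvq] -> 10 lines: fyagj jdtvq rrko kbkn jgin udx sgx zwr ktk ahi
Hunk 6: at line 3 remove [jgin,udx,sgx] add [onm,bcql] -> 9 lines: fyagj jdtvq rrko kbkn onm bcql zwr ktk ahi
Final line count: 9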